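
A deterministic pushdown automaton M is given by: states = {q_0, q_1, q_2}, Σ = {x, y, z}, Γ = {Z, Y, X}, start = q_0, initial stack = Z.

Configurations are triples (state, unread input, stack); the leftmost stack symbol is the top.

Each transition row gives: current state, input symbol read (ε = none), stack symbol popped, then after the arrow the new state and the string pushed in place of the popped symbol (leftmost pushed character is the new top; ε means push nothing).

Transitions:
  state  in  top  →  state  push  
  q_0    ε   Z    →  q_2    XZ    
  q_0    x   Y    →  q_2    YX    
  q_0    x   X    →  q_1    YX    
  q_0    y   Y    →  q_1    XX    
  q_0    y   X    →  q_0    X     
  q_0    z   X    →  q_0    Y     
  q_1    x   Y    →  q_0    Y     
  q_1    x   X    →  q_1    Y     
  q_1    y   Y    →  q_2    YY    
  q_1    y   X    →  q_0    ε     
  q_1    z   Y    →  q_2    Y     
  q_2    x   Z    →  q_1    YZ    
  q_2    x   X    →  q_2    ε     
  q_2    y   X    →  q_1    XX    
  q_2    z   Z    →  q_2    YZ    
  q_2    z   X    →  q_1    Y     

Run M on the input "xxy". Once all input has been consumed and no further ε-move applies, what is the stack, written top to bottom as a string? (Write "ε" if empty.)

(q_0, xxy, Z) ⊢ (q_2, xxy, XZ) ⊢ (q_2, xy, Z) ⊢ (q_1, y, YZ) ⊢ (q_2, ε, YYZ)
All input consumed in state q_2 with stack YYZ.

YYZ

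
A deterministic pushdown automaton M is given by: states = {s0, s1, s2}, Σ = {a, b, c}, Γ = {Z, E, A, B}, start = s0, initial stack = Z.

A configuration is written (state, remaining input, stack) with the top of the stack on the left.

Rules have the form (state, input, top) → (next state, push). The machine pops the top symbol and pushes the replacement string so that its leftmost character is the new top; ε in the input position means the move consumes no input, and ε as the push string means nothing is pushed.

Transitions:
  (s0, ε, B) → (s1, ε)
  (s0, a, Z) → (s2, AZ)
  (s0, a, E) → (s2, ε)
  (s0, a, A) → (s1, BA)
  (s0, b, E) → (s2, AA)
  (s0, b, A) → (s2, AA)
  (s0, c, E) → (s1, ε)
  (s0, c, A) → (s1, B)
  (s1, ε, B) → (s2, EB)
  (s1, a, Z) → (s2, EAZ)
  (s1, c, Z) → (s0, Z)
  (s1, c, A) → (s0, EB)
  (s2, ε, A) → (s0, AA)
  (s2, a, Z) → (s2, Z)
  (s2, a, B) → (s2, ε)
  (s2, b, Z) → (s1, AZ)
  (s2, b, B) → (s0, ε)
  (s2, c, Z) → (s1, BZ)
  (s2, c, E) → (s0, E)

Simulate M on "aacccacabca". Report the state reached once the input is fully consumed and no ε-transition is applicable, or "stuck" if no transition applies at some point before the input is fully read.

stuck

(s0, aacccacabca, Z)
  read a, top Z: go to s2, push AZ → (s2, acccacabca, AZ)
  ε-move, top A: go to s0, push AA → (s0, acccacabca, AAZ)
  read a, top A: go to s1, push BA → (s1, cccacabca, BAAZ)
  ε-move, top B: go to s2, push EB → (s2, cccacabca, EBAAZ)
  read c, top E: go to s0, push E → (s0, ccacabca, EBAAZ)
  read c, top E: go to s1, push ε → (s1, cacabca, BAAZ)
  ε-move, top B: go to s2, push EB → (s2, cacabca, EBAAZ)
  read c, top E: go to s0, push E → (s0, acabca, EBAAZ)
  read a, top E: go to s2, push ε → (s2, cabca, BAAZ)
No transition for (s2, c, top B); M blocks with input cabca remaining.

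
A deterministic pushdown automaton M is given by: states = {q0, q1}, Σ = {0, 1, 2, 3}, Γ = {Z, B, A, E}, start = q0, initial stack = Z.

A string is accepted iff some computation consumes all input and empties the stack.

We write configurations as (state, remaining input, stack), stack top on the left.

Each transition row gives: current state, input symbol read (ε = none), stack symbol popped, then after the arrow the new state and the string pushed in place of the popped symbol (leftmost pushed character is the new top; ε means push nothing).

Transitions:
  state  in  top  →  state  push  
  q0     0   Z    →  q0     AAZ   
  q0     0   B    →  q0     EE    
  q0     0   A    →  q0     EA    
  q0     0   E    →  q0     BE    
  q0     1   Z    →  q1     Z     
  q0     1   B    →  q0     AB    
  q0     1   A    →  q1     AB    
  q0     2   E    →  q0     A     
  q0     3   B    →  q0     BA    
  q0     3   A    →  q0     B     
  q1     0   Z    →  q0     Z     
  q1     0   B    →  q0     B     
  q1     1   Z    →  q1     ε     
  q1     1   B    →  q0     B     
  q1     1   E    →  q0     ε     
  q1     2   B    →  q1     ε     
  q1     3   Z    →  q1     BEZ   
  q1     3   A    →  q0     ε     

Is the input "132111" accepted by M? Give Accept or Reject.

Accept

(q0, 132111, Z)
  read 1, top Z: go to q1, push Z → (q1, 32111, Z)
  read 3, top Z: go to q1, push BEZ → (q1, 2111, BEZ)
  read 2, top B: go to q1, push ε → (q1, 111, EZ)
  read 1, top E: go to q0, push ε → (q0, 11, Z)
  read 1, top Z: go to q1, push Z → (q1, 1, Z)
  read 1, top Z: go to q1, push ε → (q1, ε, ε)
All input consumed and the stack is empty.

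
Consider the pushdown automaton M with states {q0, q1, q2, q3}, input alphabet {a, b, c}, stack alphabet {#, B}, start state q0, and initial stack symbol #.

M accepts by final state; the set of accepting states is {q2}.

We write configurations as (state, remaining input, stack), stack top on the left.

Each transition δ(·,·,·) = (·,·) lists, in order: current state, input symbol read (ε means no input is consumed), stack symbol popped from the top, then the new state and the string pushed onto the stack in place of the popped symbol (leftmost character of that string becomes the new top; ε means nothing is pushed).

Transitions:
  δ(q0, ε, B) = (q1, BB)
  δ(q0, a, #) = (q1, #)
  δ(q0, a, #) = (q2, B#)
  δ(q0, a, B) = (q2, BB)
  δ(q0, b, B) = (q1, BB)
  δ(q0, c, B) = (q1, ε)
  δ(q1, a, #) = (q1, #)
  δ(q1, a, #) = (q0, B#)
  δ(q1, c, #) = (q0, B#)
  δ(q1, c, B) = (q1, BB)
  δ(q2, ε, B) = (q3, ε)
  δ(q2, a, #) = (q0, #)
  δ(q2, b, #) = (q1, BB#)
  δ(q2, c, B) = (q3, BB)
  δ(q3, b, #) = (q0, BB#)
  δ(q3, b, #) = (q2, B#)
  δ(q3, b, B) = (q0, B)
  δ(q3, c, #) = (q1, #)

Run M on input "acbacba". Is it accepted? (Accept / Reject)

One accepting computation: (q0, acbacba, #) ⊢ (q2, cbacba, B#) ⊢ (q3, bacba, BB#) ⊢ (q0, acba, BB#) ⊢ (q2, cba, BBB#) ⊢ (q3, ba, BBBB#) ⊢ (q0, a, BBBB#) ⊢ (q2, ε, BBBBB#)
All input consumed and state q2 ∈ F.

Accept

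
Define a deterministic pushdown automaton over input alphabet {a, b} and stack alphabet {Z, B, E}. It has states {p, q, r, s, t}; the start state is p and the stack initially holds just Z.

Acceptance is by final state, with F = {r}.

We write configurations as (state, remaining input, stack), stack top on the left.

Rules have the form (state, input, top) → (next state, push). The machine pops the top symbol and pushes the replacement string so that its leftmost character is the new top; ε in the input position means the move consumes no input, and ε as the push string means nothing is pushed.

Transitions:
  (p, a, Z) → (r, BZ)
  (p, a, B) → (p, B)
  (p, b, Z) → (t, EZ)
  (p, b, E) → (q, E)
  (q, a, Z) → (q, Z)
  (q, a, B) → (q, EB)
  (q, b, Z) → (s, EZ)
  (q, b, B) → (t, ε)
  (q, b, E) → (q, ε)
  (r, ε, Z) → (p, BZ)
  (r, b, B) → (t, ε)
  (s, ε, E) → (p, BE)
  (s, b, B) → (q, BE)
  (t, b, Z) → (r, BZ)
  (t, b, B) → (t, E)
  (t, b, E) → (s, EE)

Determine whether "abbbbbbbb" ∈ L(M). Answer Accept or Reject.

Accept

(p, abbbbbbbb, Z) ⊢ (r, bbbbbbbb, BZ) ⊢ (t, bbbbbbb, Z) ⊢ (r, bbbbbb, BZ) ⊢ (t, bbbbb, Z) ⊢ (r, bbbb, BZ) ⊢ (t, bbb, Z) ⊢ (r, bb, BZ) ⊢ (t, b, Z) ⊢ (r, ε, BZ)
All input consumed; state r ∈ F.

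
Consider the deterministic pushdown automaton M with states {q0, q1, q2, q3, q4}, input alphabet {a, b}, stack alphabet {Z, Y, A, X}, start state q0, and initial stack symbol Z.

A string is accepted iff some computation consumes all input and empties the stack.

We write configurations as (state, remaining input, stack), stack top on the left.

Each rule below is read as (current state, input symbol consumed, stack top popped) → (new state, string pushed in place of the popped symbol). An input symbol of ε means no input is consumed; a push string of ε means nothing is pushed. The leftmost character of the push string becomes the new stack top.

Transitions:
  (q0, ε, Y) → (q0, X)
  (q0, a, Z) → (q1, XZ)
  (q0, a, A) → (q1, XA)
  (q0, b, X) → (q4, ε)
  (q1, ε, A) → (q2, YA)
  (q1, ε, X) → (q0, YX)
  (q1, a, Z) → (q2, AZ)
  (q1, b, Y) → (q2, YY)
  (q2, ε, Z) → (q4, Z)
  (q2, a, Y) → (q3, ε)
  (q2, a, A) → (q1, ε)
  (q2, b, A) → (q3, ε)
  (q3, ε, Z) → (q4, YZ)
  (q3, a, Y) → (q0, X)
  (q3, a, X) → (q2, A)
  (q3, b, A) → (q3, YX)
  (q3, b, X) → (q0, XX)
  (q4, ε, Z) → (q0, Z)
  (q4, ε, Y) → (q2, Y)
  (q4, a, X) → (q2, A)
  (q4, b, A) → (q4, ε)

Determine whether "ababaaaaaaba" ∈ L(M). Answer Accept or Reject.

Reject

(q0, ababaaaaaaba, Z)
  read a, top Z: go to q1, push XZ → (q1, babaaaaaaba, XZ)
  ε-move, top X: go to q0, push YX → (q0, babaaaaaaba, YXZ)
  ε-move, top Y: go to q0, push X → (q0, babaaaaaaba, XXZ)
  read b, top X: go to q4, push ε → (q4, abaaaaaaba, XZ)
  read a, top X: go to q2, push A → (q2, baaaaaaba, AZ)
  read b, top A: go to q3, push ε → (q3, aaaaaaba, Z)
  ε-move, top Z: go to q4, push YZ → (q4, aaaaaaba, YZ)
  ε-move, top Y: go to q2, push Y → (q2, aaaaaaba, YZ)
  read a, top Y: go to q3, push ε → (q3, aaaaaba, Z)
  ε-move, top Z: go to q4, push YZ → (q4, aaaaaba, YZ)
  ε-move, top Y: go to q2, push Y → (q2, aaaaaba, YZ)
  read a, top Y: go to q3, push ε → (q3, aaaaba, Z)
  ε-move, top Z: go to q4, push YZ → (q4, aaaaba, YZ)
  ε-move, top Y: go to q2, push Y → (q2, aaaaba, YZ)
  read a, top Y: go to q3, push ε → (q3, aaaba, Z)
  ε-move, top Z: go to q4, push YZ → (q4, aaaba, YZ)
  ε-move, top Y: go to q2, push Y → (q2, aaaba, YZ)
  read a, top Y: go to q3, push ε → (q3, aaba, Z)
  ε-move, top Z: go to q4, push YZ → (q4, aaba, YZ)
  ε-move, top Y: go to q2, push Y → (q2, aaba, YZ)
  read a, top Y: go to q3, push ε → (q3, aba, Z)
  ε-move, top Z: go to q4, push YZ → (q4, aba, YZ)
  ε-move, top Y: go to q2, push Y → (q2, aba, YZ)
  read a, top Y: go to q3, push ε → (q3, ba, Z)
  ε-move, top Z: go to q4, push YZ → (q4, ba, YZ)
  ε-move, top Y: go to q2, push Y → (q2, ba, YZ)
No transition applies at (q2, ba, YZ); input not fully consumed.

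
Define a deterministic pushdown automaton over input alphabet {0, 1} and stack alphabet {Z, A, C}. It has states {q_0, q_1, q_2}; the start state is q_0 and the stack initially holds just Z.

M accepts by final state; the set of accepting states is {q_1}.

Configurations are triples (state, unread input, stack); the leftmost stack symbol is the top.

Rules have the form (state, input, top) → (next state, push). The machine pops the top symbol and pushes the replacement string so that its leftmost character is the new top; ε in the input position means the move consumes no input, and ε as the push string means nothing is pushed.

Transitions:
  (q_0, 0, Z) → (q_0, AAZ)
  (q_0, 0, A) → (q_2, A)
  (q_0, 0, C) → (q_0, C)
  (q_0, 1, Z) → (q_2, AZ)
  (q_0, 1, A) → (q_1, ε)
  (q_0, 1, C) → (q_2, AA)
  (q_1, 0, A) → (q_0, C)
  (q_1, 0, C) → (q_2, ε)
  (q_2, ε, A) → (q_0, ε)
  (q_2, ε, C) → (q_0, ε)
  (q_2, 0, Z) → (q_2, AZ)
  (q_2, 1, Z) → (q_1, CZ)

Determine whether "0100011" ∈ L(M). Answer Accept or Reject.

Accept

(q_0, 0100011, Z)
  read 0, top Z: go to q_0, push AAZ → (q_0, 100011, AAZ)
  read 1, top A: go to q_1, push ε → (q_1, 00011, AZ)
  read 0, top A: go to q_0, push C → (q_0, 0011, CZ)
  read 0, top C: go to q_0, push C → (q_0, 011, CZ)
  read 0, top C: go to q_0, push C → (q_0, 11, CZ)
  read 1, top C: go to q_2, push AA → (q_2, 1, AAZ)
  ε-move, top A: go to q_0, push ε → (q_0, 1, AZ)
  read 1, top A: go to q_1, push ε → (q_1, ε, Z)
All input consumed; state q_1 ∈ F.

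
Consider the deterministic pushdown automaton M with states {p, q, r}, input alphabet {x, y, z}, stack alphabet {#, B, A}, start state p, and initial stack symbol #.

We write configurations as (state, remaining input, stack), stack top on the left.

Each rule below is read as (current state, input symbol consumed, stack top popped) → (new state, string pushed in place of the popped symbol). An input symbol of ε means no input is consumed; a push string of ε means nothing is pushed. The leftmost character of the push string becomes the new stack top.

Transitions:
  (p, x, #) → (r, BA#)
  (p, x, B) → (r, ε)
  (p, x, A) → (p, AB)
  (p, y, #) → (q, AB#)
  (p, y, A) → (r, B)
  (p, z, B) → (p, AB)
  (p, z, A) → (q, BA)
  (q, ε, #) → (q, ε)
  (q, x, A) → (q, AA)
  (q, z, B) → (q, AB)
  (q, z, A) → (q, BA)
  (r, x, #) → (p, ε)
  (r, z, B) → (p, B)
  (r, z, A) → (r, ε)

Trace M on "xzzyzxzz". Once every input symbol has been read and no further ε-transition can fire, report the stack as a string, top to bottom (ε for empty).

ABA#

(p, xzzyzxzz, #)
  read x, top #: go to r, push BA# → (r, zzyzxzz, BA#)
  read z, top B: go to p, push B → (p, zyzxzz, BA#)
  read z, top B: go to p, push AB → (p, yzxzz, ABA#)
  read y, top A: go to r, push B → (r, zxzz, BBA#)
  read z, top B: go to p, push B → (p, xzz, BBA#)
  read x, top B: go to r, push ε → (r, zz, BA#)
  read z, top B: go to p, push B → (p, z, BA#)
  read z, top B: go to p, push AB → (p, ε, ABA#)
All input consumed in state p with stack ABA#.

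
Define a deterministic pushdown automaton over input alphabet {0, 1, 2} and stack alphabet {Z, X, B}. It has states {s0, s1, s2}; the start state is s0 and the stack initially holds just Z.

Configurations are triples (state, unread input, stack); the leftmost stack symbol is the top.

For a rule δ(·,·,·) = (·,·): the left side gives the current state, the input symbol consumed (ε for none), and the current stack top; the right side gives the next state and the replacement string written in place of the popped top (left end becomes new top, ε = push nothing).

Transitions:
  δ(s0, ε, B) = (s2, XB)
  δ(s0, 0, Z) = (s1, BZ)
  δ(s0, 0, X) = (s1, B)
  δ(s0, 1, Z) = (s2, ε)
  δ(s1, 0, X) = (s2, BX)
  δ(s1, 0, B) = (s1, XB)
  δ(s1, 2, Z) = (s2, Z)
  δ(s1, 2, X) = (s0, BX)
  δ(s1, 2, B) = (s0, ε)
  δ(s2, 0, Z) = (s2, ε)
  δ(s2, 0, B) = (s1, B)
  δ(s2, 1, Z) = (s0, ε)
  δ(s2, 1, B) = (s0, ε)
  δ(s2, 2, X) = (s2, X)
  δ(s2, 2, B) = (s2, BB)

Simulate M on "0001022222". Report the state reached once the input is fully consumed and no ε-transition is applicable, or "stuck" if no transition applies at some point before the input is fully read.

s2

(s0, 0001022222, Z) ⊢ (s1, 001022222, BZ) ⊢ (s1, 01022222, XBZ) ⊢ (s2, 1022222, BXBZ) ⊢ (s0, 022222, XBZ) ⊢ (s1, 22222, BBZ) ⊢ (s0, 2222, BZ) ⊢ (s2, 2222, XBZ) ⊢ (s2, 222, XBZ) ⊢ (s2, 22, XBZ) ⊢ (s2, 2, XBZ) ⊢ (s2, ε, XBZ)
All input consumed; M is in state s2.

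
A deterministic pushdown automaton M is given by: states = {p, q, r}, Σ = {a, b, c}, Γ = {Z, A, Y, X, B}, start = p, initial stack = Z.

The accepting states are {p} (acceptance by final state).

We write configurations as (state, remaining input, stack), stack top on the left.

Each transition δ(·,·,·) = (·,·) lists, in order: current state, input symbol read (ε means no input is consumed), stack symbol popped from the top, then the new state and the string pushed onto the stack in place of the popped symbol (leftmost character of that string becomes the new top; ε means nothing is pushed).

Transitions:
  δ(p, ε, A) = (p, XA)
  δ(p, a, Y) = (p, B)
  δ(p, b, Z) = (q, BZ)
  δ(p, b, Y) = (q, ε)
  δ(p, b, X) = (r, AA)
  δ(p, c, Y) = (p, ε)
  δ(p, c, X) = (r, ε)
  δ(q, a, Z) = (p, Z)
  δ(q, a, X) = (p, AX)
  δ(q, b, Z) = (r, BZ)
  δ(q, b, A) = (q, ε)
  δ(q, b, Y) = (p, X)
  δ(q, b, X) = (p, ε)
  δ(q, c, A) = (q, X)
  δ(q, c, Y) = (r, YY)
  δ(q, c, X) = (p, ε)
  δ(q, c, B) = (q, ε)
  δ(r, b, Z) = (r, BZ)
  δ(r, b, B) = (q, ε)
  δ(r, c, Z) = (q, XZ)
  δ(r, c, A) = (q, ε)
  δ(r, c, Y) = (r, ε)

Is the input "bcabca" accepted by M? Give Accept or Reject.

Accept

(p, bcabca, Z)
  read b, top Z: go to q, push BZ → (q, cabca, BZ)
  read c, top B: go to q, push ε → (q, abca, Z)
  read a, top Z: go to p, push Z → (p, bca, Z)
  read b, top Z: go to q, push BZ → (q, ca, BZ)
  read c, top B: go to q, push ε → (q, a, Z)
  read a, top Z: go to p, push Z → (p, ε, Z)
All input consumed; state p ∈ F.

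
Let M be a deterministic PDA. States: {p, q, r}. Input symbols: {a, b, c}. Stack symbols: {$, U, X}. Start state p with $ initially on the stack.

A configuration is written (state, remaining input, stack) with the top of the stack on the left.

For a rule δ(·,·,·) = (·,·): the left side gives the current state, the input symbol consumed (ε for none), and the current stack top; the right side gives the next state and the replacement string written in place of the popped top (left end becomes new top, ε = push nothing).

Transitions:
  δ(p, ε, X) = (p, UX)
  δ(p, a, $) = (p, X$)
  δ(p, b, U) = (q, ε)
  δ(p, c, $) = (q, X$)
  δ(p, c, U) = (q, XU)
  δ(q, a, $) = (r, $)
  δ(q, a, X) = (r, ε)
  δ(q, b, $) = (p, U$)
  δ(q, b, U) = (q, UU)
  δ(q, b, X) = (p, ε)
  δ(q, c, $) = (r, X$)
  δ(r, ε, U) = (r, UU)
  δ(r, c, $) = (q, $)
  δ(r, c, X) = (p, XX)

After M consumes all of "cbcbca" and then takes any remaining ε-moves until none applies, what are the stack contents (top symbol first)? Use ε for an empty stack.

$

(p, cbcbca, $)
  read c, top $: go to q, push X$ → (q, bcbca, X$)
  read b, top X: go to p, push ε → (p, cbca, $)
  read c, top $: go to q, push X$ → (q, bca, X$)
  read b, top X: go to p, push ε → (p, ca, $)
  read c, top $: go to q, push X$ → (q, a, X$)
  read a, top X: go to r, push ε → (r, ε, $)
All input consumed in state r with stack $.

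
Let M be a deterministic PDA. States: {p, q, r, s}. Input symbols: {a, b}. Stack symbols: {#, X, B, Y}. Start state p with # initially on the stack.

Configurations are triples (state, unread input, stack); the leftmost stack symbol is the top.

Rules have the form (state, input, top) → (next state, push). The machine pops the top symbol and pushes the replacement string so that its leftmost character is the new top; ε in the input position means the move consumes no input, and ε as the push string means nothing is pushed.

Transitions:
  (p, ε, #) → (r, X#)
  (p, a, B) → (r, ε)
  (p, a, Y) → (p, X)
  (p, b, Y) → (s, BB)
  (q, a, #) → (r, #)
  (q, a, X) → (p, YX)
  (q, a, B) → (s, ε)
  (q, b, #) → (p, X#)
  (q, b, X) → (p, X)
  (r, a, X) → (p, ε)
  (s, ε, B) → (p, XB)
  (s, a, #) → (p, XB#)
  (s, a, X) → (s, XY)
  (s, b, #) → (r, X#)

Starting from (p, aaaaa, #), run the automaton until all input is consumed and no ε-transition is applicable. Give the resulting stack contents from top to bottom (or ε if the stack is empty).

(p, aaaaa, #) ⊢ (r, aaaaa, X#) ⊢ (p, aaaa, #) ⊢ (r, aaaa, X#) ⊢ (p, aaa, #) ⊢ (r, aaa, X#) ⊢ (p, aa, #) ⊢ (r, aa, X#) ⊢ (p, a, #) ⊢ (r, a, X#) ⊢ (p, ε, #) ⊢ (r, ε, X#)
All input consumed in state r with stack X#.

X#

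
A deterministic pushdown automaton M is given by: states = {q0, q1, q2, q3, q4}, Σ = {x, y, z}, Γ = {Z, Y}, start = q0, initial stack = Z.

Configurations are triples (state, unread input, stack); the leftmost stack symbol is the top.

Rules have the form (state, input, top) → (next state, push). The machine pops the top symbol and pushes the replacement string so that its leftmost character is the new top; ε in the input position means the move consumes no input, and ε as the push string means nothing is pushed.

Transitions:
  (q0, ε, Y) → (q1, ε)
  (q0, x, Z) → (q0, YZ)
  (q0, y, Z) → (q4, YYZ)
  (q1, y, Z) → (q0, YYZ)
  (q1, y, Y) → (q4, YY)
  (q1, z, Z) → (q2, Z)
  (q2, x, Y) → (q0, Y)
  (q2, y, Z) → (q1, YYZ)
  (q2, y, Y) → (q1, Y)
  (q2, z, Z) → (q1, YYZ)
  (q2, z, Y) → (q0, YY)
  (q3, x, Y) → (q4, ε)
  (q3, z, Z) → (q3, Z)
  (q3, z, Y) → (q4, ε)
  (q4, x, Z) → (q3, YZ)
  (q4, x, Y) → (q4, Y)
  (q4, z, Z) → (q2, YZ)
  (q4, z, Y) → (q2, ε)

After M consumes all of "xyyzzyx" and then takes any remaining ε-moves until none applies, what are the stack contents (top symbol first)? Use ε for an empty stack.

(q0, xyyzzyx, Z)
  read x, top Z: go to q0, push YZ → (q0, yyzzyx, YZ)
  ε-move, top Y: go to q1, push ε → (q1, yyzzyx, Z)
  read y, top Z: go to q0, push YYZ → (q0, yzzyx, YYZ)
  ε-move, top Y: go to q1, push ε → (q1, yzzyx, YZ)
  read y, top Y: go to q4, push YY → (q4, zzyx, YYZ)
  read z, top Y: go to q2, push ε → (q2, zyx, YZ)
  read z, top Y: go to q0, push YY → (q0, yx, YYZ)
  ε-move, top Y: go to q1, push ε → (q1, yx, YZ)
  read y, top Y: go to q4, push YY → (q4, x, YYZ)
  read x, top Y: go to q4, push Y → (q4, ε, YYZ)
All input consumed in state q4 with stack YYZ.

YYZ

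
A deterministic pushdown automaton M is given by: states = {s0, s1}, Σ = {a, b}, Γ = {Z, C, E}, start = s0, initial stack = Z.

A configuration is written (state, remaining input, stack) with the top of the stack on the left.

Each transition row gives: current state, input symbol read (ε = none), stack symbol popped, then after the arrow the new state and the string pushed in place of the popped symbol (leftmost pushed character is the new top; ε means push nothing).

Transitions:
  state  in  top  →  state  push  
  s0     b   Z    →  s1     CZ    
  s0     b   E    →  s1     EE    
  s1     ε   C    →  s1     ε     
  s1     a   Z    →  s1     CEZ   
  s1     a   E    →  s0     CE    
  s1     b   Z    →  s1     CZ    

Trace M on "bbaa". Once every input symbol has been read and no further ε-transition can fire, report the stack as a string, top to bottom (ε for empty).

CEZ

(s0, bbaa, Z)
  read b, top Z: go to s1, push CZ → (s1, baa, CZ)
  ε-move, top C: go to s1, push ε → (s1, baa, Z)
  read b, top Z: go to s1, push CZ → (s1, aa, CZ)
  ε-move, top C: go to s1, push ε → (s1, aa, Z)
  read a, top Z: go to s1, push CEZ → (s1, a, CEZ)
  ε-move, top C: go to s1, push ε → (s1, a, EZ)
  read a, top E: go to s0, push CE → (s0, ε, CEZ)
All input consumed in state s0 with stack CEZ.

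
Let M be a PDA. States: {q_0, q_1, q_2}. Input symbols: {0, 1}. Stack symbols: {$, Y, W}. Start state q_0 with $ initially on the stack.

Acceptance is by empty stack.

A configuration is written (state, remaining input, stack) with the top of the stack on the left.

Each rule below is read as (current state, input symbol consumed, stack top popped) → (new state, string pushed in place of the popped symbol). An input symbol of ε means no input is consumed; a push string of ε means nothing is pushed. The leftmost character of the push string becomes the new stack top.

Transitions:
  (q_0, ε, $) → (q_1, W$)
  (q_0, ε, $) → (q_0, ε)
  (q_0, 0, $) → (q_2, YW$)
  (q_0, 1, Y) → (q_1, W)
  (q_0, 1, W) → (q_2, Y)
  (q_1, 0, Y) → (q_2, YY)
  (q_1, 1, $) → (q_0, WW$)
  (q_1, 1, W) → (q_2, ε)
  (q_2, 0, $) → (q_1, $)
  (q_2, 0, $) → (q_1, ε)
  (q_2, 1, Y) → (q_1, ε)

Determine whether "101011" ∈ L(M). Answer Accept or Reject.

Reject

No computation consumes all input and empties the stack.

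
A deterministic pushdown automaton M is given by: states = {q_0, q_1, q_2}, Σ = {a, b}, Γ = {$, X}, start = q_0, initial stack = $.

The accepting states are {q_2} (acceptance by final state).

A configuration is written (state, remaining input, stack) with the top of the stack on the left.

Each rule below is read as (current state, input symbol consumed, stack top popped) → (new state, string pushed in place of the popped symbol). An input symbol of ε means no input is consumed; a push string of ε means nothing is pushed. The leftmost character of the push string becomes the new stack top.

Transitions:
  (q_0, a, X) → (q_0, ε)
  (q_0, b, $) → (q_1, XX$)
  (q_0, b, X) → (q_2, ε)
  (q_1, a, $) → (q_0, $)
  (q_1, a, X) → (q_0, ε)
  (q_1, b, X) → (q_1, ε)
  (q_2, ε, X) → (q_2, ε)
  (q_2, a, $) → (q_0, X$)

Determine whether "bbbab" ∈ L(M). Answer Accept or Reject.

(q_0, bbbab, $) ⊢ (q_1, bbab, XX$) ⊢ (q_1, bab, X$) ⊢ (q_1, ab, $) ⊢ (q_0, b, $) ⊢ (q_1, ε, XX$)
All input consumed; state q_1 ∉ F and no further ε-move applies.

Reject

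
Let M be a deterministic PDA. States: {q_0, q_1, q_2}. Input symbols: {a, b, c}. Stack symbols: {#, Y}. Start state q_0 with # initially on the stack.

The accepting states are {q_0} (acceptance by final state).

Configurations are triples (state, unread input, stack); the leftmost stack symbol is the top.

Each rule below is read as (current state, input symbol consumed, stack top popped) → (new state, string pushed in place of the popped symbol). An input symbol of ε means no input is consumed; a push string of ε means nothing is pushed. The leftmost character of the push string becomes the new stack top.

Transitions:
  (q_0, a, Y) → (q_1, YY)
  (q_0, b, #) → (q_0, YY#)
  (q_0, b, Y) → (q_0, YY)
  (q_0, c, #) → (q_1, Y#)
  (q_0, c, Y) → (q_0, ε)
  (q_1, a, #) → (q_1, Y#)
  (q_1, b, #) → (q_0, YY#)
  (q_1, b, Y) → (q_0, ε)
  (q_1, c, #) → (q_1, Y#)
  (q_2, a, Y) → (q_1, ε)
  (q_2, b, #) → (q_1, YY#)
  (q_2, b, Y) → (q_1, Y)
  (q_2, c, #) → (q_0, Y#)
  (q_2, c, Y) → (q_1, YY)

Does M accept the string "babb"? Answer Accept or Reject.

(q_0, babb, #) ⊢ (q_0, abb, YY#) ⊢ (q_1, bb, YYY#) ⊢ (q_0, b, YY#) ⊢ (q_0, ε, YYY#)
All input consumed; state q_0 ∈ F.

Accept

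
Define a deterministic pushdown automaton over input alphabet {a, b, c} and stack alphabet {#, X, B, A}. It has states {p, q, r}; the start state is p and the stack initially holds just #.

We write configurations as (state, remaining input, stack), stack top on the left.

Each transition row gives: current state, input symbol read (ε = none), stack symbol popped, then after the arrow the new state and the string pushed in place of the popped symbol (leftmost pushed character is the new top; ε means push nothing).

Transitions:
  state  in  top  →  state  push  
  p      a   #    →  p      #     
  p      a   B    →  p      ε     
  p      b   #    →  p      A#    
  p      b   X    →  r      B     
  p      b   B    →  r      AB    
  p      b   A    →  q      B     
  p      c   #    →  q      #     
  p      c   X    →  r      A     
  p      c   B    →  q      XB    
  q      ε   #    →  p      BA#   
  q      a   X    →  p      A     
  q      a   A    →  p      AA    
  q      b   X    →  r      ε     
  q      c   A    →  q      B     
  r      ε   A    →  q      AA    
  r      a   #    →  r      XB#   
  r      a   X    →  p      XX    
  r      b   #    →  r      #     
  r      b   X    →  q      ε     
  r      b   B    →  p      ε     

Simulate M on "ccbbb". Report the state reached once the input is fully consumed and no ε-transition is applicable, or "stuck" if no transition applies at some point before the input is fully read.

q

(p, ccbbb, #)
  read c, top #: go to q, push # → (q, cbbb, #)
  ε-move, top #: go to p, push BA# → (p, cbbb, BA#)
  read c, top B: go to q, push XB → (q, bbb, XBA#)
  read b, top X: go to r, push ε → (r, bb, BA#)
  read b, top B: go to p, push ε → (p, b, A#)
  read b, top A: go to q, push B → (q, ε, B#)
All input consumed; M is in state q.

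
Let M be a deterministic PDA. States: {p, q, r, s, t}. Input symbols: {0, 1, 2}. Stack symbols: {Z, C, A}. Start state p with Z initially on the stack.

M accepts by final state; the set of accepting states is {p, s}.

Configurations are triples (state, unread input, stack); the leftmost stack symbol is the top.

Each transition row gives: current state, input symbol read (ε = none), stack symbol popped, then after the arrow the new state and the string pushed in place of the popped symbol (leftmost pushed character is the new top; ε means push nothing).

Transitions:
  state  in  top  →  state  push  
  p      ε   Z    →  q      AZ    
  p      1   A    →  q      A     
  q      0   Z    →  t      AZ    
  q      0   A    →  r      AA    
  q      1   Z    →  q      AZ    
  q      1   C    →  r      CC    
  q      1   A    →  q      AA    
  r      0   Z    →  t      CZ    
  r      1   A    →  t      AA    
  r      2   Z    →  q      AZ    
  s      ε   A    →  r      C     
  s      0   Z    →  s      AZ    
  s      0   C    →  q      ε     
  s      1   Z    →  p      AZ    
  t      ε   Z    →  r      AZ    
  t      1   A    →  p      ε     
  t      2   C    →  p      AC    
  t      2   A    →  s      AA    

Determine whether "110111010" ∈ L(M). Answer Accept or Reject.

(p, 110111010, Z)
  ε-move, top Z: go to q, push AZ → (q, 110111010, AZ)
  read 1, top A: go to q, push AA → (q, 10111010, AAZ)
  read 1, top A: go to q, push AA → (q, 0111010, AAAZ)
  read 0, top A: go to r, push AA → (r, 111010, AAAAZ)
  read 1, top A: go to t, push AA → (t, 11010, AAAAAZ)
  read 1, top A: go to p, push ε → (p, 1010, AAAAZ)
  read 1, top A: go to q, push A → (q, 010, AAAAZ)
  read 0, top A: go to r, push AA → (r, 10, AAAAAZ)
  read 1, top A: go to t, push AA → (t, 0, AAAAAAZ)
No transition applies at (t, 0, AAAAAAZ); input not fully consumed.

Reject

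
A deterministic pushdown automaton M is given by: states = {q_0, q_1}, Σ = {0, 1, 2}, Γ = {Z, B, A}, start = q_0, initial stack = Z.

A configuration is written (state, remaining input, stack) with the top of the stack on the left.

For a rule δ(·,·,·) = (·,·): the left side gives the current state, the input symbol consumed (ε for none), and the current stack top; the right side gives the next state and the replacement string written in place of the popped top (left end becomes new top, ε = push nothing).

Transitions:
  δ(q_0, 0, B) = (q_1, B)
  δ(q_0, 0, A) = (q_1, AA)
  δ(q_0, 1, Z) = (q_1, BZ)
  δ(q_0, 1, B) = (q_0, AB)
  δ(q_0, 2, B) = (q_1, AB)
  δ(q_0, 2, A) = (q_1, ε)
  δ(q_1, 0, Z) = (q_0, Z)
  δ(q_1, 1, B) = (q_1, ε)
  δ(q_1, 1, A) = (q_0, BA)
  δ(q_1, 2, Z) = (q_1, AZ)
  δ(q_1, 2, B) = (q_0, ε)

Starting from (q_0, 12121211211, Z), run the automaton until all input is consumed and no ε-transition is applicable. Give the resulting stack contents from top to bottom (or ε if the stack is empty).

ABAZ

(q_0, 12121211211, Z)
  read 1, top Z: go to q_1, push BZ → (q_1, 2121211211, BZ)
  read 2, top B: go to q_0, push ε → (q_0, 121211211, Z)
  read 1, top Z: go to q_1, push BZ → (q_1, 21211211, BZ)
  read 2, top B: go to q_0, push ε → (q_0, 1211211, Z)
  read 1, top Z: go to q_1, push BZ → (q_1, 211211, BZ)
  read 2, top B: go to q_0, push ε → (q_0, 11211, Z)
  read 1, top Z: go to q_1, push BZ → (q_1, 1211, BZ)
  read 1, top B: go to q_1, push ε → (q_1, 211, Z)
  read 2, top Z: go to q_1, push AZ → (q_1, 11, AZ)
  read 1, top A: go to q_0, push BA → (q_0, 1, BAZ)
  read 1, top B: go to q_0, push AB → (q_0, ε, ABAZ)
All input consumed in state q_0 with stack ABAZ.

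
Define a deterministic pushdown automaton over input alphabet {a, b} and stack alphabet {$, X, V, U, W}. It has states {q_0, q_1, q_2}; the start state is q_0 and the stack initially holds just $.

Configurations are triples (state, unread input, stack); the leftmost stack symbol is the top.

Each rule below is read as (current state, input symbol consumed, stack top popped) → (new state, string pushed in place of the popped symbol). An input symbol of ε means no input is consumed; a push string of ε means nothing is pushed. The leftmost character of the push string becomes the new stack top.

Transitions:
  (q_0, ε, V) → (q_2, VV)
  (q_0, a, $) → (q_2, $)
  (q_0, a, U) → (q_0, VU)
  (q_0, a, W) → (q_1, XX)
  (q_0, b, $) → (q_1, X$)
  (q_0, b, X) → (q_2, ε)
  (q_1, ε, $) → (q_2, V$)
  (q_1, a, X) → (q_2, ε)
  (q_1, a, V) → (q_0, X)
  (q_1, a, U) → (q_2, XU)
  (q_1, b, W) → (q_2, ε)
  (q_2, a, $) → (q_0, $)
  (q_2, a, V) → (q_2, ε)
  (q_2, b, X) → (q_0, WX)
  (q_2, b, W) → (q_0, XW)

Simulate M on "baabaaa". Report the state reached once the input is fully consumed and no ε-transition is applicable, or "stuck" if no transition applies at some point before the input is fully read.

q_2

(q_0, baabaaa, $)
  read b, top $: go to q_1, push X$ → (q_1, aabaaa, X$)
  read a, top X: go to q_2, push ε → (q_2, abaaa, $)
  read a, top $: go to q_0, push $ → (q_0, baaa, $)
  read b, top $: go to q_1, push X$ → (q_1, aaa, X$)
  read a, top X: go to q_2, push ε → (q_2, aa, $)
  read a, top $: go to q_0, push $ → (q_0, a, $)
  read a, top $: go to q_2, push $ → (q_2, ε, $)
All input consumed; M is in state q_2.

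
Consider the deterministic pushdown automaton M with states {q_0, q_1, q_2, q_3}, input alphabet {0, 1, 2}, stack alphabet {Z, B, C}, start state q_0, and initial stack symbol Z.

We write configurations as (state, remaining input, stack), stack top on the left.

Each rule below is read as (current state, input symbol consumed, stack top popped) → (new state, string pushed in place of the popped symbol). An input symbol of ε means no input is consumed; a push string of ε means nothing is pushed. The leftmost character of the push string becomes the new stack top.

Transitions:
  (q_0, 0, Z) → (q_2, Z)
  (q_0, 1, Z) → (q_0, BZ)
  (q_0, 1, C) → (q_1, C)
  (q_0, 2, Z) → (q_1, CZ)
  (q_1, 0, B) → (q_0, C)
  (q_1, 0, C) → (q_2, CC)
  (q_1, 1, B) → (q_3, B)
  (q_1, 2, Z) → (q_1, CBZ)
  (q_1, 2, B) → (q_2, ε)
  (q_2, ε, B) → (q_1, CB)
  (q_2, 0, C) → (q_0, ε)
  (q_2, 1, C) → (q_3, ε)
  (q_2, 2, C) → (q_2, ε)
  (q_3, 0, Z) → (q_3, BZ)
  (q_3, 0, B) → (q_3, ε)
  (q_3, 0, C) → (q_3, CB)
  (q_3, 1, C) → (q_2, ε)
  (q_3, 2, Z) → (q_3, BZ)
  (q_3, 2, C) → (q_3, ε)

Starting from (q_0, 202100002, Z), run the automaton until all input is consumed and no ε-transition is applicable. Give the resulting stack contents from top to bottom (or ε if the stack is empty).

(q_0, 202100002, Z)
  read 2, top Z: go to q_1, push CZ → (q_1, 02100002, CZ)
  read 0, top C: go to q_2, push CC → (q_2, 2100002, CCZ)
  read 2, top C: go to q_2, push ε → (q_2, 100002, CZ)
  read 1, top C: go to q_3, push ε → (q_3, 00002, Z)
  read 0, top Z: go to q_3, push BZ → (q_3, 0002, BZ)
  read 0, top B: go to q_3, push ε → (q_3, 002, Z)
  read 0, top Z: go to q_3, push BZ → (q_3, 02, BZ)
  read 0, top B: go to q_3, push ε → (q_3, 2, Z)
  read 2, top Z: go to q_3, push BZ → (q_3, ε, BZ)
All input consumed in state q_3 with stack BZ.

BZ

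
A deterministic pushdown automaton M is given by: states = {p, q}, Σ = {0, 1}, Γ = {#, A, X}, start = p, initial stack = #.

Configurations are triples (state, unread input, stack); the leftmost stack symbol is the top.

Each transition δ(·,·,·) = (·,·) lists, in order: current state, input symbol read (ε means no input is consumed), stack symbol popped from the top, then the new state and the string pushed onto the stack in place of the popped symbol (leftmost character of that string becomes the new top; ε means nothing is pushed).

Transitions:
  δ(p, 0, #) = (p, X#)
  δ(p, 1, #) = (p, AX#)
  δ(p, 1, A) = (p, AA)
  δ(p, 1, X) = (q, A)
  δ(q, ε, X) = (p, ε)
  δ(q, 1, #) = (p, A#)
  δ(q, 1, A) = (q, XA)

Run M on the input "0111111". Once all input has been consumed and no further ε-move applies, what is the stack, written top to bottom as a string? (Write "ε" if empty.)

(p, 0111111, #) ⊢ (p, 111111, X#) ⊢ (q, 11111, A#) ⊢ (q, 1111, XA#) ⊢ (p, 1111, A#) ⊢ (p, 111, AA#) ⊢ (p, 11, AAA#) ⊢ (p, 1, AAAA#) ⊢ (p, ε, AAAAA#)
All input consumed in state p with stack AAAAA#.

AAAAA#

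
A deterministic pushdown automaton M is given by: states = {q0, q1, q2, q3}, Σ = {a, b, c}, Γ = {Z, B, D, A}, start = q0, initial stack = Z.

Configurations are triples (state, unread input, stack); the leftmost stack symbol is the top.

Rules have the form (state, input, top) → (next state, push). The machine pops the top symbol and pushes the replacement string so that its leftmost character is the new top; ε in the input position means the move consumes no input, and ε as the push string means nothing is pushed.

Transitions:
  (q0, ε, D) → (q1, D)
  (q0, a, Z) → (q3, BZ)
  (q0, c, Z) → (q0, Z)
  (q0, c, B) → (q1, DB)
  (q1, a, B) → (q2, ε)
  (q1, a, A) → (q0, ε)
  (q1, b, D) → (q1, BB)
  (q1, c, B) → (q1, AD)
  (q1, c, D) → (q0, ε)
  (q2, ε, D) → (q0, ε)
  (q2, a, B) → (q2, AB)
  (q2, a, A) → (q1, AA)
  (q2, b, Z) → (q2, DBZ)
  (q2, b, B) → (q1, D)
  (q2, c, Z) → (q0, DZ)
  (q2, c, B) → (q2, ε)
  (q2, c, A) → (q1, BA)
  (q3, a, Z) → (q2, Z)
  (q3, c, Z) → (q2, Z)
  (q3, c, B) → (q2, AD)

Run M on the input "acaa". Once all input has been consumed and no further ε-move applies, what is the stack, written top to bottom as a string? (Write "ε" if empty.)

ADZ

(q0, acaa, Z) ⊢ (q3, caa, BZ) ⊢ (q2, aa, ADZ) ⊢ (q1, a, AADZ) ⊢ (q0, ε, ADZ)
All input consumed in state q0 with stack ADZ.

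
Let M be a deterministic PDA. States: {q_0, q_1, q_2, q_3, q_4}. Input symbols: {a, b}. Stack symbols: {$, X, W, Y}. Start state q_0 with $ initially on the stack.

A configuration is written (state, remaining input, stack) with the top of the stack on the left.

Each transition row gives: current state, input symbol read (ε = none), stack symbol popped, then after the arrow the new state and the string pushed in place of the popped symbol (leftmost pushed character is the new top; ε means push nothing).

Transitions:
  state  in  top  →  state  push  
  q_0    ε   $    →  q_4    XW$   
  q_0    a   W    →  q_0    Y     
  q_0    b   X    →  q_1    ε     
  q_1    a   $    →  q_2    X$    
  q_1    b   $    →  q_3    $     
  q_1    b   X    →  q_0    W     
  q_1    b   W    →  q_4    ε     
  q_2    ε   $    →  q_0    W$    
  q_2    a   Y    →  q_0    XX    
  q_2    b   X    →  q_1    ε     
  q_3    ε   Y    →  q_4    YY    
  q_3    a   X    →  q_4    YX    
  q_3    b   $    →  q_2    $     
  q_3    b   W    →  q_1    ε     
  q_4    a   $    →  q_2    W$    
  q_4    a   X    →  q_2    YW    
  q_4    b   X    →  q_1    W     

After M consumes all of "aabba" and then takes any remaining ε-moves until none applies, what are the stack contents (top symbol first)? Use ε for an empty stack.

(q_0, aabba, $)
  ε-move, top $: go to q_4, push XW$ → (q_4, aabba, XW$)
  read a, top X: go to q_2, push YW → (q_2, abba, YWW$)
  read a, top Y: go to q_0, push XX → (q_0, bba, XXWW$)
  read b, top X: go to q_1, push ε → (q_1, ba, XWW$)
  read b, top X: go to q_0, push W → (q_0, a, WWW$)
  read a, top W: go to q_0, push Y → (q_0, ε, YWW$)
All input consumed in state q_0 with stack YWW$.

YWW$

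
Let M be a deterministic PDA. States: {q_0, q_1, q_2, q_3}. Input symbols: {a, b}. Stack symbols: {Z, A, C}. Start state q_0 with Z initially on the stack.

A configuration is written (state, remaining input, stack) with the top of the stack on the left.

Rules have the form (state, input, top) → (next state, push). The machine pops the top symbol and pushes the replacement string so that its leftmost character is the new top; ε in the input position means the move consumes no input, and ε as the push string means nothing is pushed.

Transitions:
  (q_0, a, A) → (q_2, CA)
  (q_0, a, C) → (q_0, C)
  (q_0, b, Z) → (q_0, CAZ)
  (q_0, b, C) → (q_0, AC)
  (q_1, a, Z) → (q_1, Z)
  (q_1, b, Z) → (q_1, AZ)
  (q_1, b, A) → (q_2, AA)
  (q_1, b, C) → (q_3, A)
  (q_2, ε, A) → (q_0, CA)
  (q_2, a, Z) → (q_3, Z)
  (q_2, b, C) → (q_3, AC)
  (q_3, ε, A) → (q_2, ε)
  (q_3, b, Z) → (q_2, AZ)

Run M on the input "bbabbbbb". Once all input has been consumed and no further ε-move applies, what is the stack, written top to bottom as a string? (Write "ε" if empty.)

(q_0, bbabbbbb, Z) ⊢ (q_0, babbbbb, CAZ) ⊢ (q_0, abbbbb, ACAZ) ⊢ (q_2, bbbbb, CACAZ) ⊢ (q_3, bbbb, ACACAZ) ⊢ (q_2, bbbb, CACAZ) ⊢ (q_3, bbb, ACACAZ) ⊢ (q_2, bbb, CACAZ) ⊢ (q_3, bb, ACACAZ) ⊢ (q_2, bb, CACAZ) ⊢ (q_3, b, ACACAZ) ⊢ (q_2, b, CACAZ) ⊢ (q_3, ε, ACACAZ) ⊢ (q_2, ε, CACAZ)
All input consumed in state q_2 with stack CACAZ.

CACAZ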